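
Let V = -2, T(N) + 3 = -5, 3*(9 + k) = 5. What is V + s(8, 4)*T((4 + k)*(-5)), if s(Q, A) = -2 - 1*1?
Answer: 22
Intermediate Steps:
k = -22/3 (k = -9 + (⅓)*5 = -9 + 5/3 = -22/3 ≈ -7.3333)
s(Q, A) = -3 (s(Q, A) = -2 - 1 = -3)
T(N) = -8 (T(N) = -3 - 5 = -8)
V + s(8, 4)*T((4 + k)*(-5)) = -2 - 3*(-8) = -2 + 24 = 22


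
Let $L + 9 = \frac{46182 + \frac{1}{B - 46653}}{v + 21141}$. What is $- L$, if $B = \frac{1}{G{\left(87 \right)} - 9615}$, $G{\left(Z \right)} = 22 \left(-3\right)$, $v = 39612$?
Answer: $\frac{6851290223867}{831483404654} \approx 8.2398$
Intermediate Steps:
$G{\left(Z \right)} = -66$
$B = - \frac{1}{9681}$ ($B = \frac{1}{-66 - 9615} = \frac{1}{-9681} = - \frac{1}{9681} \approx -0.0001033$)
$L = - \frac{6851290223867}{831483404654}$ ($L = -9 + \frac{46182 + \frac{1}{- \frac{1}{9681} - 46653}}{39612 + 21141} = -9 + \frac{46182 + \frac{1}{- \frac{451647694}{9681}}}{60753} = -9 + \left(46182 - \frac{9681}{451647694}\right) \frac{1}{60753} = -9 + \frac{20857993794627}{451647694} \cdot \frac{1}{60753} = -9 + \frac{632060418019}{831483404654} = - \frac{6851290223867}{831483404654} \approx -8.2398$)
$- L = \left(-1\right) \left(- \frac{6851290223867}{831483404654}\right) = \frac{6851290223867}{831483404654}$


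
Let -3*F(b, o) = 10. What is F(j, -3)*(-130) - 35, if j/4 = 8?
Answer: 1195/3 ≈ 398.33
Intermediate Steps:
j = 32 (j = 4*8 = 32)
F(b, o) = -10/3 (F(b, o) = -1/3*10 = -10/3)
F(j, -3)*(-130) - 35 = -10/3*(-130) - 35 = 1300/3 - 35 = 1195/3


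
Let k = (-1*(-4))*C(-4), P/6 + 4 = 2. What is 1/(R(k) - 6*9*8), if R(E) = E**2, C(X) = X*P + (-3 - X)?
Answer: 1/37984 ≈ 2.6327e-5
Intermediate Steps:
P = -12 (P = -24 + 6*2 = -24 + 12 = -12)
C(X) = -3 - 13*X (C(X) = X*(-12) + (-3 - X) = -12*X + (-3 - X) = -3 - 13*X)
k = 196 (k = (-1*(-4))*(-3 - 13*(-4)) = 4*(-3 + 52) = 4*49 = 196)
1/(R(k) - 6*9*8) = 1/(196**2 - 6*9*8) = 1/(38416 - 54*8) = 1/(38416 - 432) = 1/37984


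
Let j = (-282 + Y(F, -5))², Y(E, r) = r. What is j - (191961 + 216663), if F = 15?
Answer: -326255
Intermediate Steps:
j = 82369 (j = (-282 - 5)² = (-287)² = 82369)
j - (191961 + 216663) = 82369 - (191961 + 216663) = 82369 - 1*408624 = 82369 - 408624 = -326255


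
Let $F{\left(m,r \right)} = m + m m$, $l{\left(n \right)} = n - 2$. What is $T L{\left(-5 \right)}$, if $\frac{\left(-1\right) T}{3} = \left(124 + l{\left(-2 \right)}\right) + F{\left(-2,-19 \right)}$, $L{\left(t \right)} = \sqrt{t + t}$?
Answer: $- 366 i \sqrt{10} \approx - 1157.4 i$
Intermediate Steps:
$l{\left(n \right)} = -2 + n$ ($l{\left(n \right)} = n - 2 = -2 + n$)
$L{\left(t \right)} = \sqrt{2} \sqrt{t}$ ($L{\left(t \right)} = \sqrt{2 t} = \sqrt{2} \sqrt{t}$)
$F{\left(m,r \right)} = m + m^{2}$
$T = -366$ ($T = - 3 \left(\left(124 - 4\right) - 2 \left(1 - 2\right)\right) = - 3 \left(\left(124 - 4\right) - -2\right) = - 3 \left(120 + 2\right) = \left(-3\right) 122 = -366$)
$T L{\left(-5 \right)} = - 366 \sqrt{2} \sqrt{-5} = - 366 \sqrt{2} i \sqrt{5} = - 366 i \sqrt{10}$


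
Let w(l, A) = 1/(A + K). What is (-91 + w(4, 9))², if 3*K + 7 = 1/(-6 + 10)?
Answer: 6017209/729 ≈ 8254.1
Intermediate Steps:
K = -9/4 (K = -7/3 + 1/(3*(-6 + 10)) = -7/3 + (⅓)/4 = -7/3 + (⅓)*(¼) = -7/3 + 1/12 = -9/4 ≈ -2.2500)
w(l, A) = 1/(-9/4 + A) (w(l, A) = 1/(A - 9/4) = 1/(-9/4 + A))
(-91 + w(4, 9))² = (-91 + 4/(-9 + 4*9))² = (-91 + 4/(-9 + 36))² = (-91 + 4/27)² = (-2453/27)² = 6017209/729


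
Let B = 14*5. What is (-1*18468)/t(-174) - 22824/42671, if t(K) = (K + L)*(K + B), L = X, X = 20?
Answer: -288399303/170854684 ≈ -1.6880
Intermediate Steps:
B = 70
L = 20
t(K) = (20 + K)*(70 + K) (t(K) = (K + 20)*(K + 70) = (20 + K)*(70 + K))
(-1*18468)/t(-174) - 22824/42671 = (-1*18468)/(1400 + (-174)**2 + 90*(-174)) - 22824/42671 = -18468/(1400 + 30276 - 15660) - 22824*1/42671 = -18468/16016 - 22824/42671 = -18468*1/16016 - 22824/42671 = -4617/4004 - 22824/42671 = -288399303/170854684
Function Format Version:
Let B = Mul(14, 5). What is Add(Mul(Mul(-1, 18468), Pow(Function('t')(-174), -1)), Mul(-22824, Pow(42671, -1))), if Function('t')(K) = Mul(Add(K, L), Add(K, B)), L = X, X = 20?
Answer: Rational(-288399303, 170854684) ≈ -1.6880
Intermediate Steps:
B = 70
L = 20
Function('t')(K) = Mul(Add(20, K), Add(70, K)) (Function('t')(K) = Mul(Add(K, 20), Add(K, 70)) = Mul(Add(20, K), Add(70, K)))
Add(Mul(Mul(-1, 18468), Pow(Function('t')(-174), -1)), Mul(-22824, Pow(42671, -1))) = Add(Mul(Mul(-1, 18468), Pow(Add(1400, Pow(-174, 2), Mul(90, -174)), -1)), Mul(-22824, Pow(42671, -1))) = Add(Mul(-18468, Pow(Add(1400, 30276, -15660), -1)), Mul(-22824, Rational(1, 42671))) = Add(Mul(-18468, Pow(16016, -1)), Rational(-22824, 42671)) = Add(Mul(-18468, Rational(1, 16016)), Rational(-22824, 42671)) = Add(Rational(-4617, 4004), Rational(-22824, 42671)) = Rational(-288399303, 170854684)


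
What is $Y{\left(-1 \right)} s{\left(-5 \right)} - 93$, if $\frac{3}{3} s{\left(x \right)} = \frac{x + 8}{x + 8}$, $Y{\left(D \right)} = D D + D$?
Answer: $-93$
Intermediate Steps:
$Y{\left(D \right)} = D + D^{2}$ ($Y{\left(D \right)} = D^{2} + D = D + D^{2}$)
$s{\left(x \right)} = 1$ ($s{\left(x \right)} = \frac{x + 8}{x + 8} = \frac{8 + x}{8 + x} = 1$)
$Y{\left(-1 \right)} s{\left(-5 \right)} - 93 = - (1 - 1) 1 - 93 = \left(-1\right) 0 \cdot 1 - 93 = 0 \cdot 1 - 93 = 0 - 93 = -93$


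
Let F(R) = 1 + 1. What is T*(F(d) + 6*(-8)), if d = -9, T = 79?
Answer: -3634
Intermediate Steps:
F(R) = 2
T*(F(d) + 6*(-8)) = 79*(2 + 6*(-8)) = 79*(2 - 48) = 79*(-46) = -3634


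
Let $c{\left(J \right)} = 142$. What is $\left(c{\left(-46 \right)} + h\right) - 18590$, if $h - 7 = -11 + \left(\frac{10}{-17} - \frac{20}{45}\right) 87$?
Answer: $- \frac{945634}{51} \approx -18542.0$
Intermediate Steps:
$h = - \frac{4786}{51}$ ($h = 7 + \left(-11 + \left(\frac{10}{-17} - \frac{20}{45}\right) 87\right) = 7 + \left(-11 + \left(10 \left(- \frac{1}{17}\right) - \frac{4}{9}\right) 87\right) = 7 + \left(-11 + \left(- \frac{10}{17} - \frac{4}{9}\right) 87\right) = 7 - \frac{5143}{51} = - \frac{4786}{51} \approx -93.843$)
$\left(c{\left(-46 \right)} + h\right) - 18590 = \left(142 - \frac{4786}{51}\right) - 18590 = \frac{2456}{51} - 18590 = - \frac{945634}{51}$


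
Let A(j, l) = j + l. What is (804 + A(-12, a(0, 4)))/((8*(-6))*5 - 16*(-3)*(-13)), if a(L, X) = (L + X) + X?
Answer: -25/27 ≈ -0.92593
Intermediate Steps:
a(L, X) = L + 2*X
(804 + A(-12, a(0, 4)))/((8*(-6))*5 - 16*(-3)*(-13)) = (804 + (-12 + (0 + 2*4)))/((8*(-6))*5 - 16*(-3)*(-13)) = (804 + (-12 + (0 + 8)))/(-48*5 + 48*(-13)) = (804 + (-12 + 8))/(-240 - 624) = (804 - 4)/(-864) = 800*(-1/864) = -25/27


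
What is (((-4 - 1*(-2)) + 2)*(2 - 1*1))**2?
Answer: 0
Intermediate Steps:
(((-4 - 1*(-2)) + 2)*(2 - 1*1))**2 = (((-4 + 2) + 2)*(2 - 1))**2 = ((-2 + 2)*1)**2 = (0*1)**2 = 0**2 = 0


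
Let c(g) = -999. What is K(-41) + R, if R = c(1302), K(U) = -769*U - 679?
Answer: 29851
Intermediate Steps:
K(U) = -679 - 769*U
R = -999
K(-41) + R = (-679 - 769*(-41)) - 999 = (-679 + 31529) - 999 = 30850 - 999 = 29851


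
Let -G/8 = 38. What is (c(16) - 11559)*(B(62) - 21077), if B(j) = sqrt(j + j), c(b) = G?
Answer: 250036451 - 23726*sqrt(31) ≈ 2.4990e+8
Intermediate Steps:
G = -304 (G = -8*38 = -304)
c(b) = -304
B(j) = sqrt(2)*sqrt(j) (B(j) = sqrt(2*j) = sqrt(2)*sqrt(j))
(c(16) - 11559)*(B(62) - 21077) = (-304 - 11559)*(sqrt(2)*sqrt(62) - 21077) = -11863*(2*sqrt(31) - 21077) = -11863*(-21077 + 2*sqrt(31)) = 250036451 - 23726*sqrt(31)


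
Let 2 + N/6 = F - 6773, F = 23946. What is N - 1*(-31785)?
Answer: 134811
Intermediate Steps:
N = 103026 (N = -12 + 6*(23946 - 6773) = -12 + 6*17173 = -12 + 103038 = 103026)
N - 1*(-31785) = 103026 - 1*(-31785) = 103026 + 31785 = 134811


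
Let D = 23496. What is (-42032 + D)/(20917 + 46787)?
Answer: -331/1209 ≈ -0.27378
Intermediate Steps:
(-42032 + D)/(20917 + 46787) = (-42032 + 23496)/(20917 + 46787) = -18536/67704 = -18536*1/67704 = -331/1209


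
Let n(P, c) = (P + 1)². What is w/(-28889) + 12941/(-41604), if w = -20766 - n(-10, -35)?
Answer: 493466039/1201897956 ≈ 0.41057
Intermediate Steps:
n(P, c) = (1 + P)²
w = -20847 (w = -20766 - (1 - 10)² = -20766 - 1*(-9)² = -20766 - 1*81 = -20766 - 81 = -20847)
w/(-28889) + 12941/(-41604) = -20847/(-28889) + 12941/(-41604) = -20847*(-1/28889) + 12941*(-1/41604) = 20847/28889 - 12941/41604 = 493466039/1201897956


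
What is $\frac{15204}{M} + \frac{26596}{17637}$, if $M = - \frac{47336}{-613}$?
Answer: $\frac{41409176345}{208716258} \approx 198.4$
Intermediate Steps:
$M = \frac{47336}{613}$ ($M = \left(-47336\right) \left(- \frac{1}{613}\right) = \frac{47336}{613} \approx 77.22$)
$\frac{15204}{M} + \frac{26596}{17637} = \frac{15204}{\frac{47336}{613}} + \frac{26596}{17637} = 15204 \cdot \frac{613}{47336} + 26596 \cdot \frac{1}{17637} = \frac{2330013}{11834} + \frac{26596}{17637} = \frac{41409176345}{208716258}$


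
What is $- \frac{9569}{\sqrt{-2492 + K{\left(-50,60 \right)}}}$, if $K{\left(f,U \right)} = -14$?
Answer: $\frac{1367 i \sqrt{2506}}{358} \approx 191.15 i$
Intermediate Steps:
$- \frac{9569}{\sqrt{-2492 + K{\left(-50,60 \right)}}} = - \frac{9569}{\sqrt{-2492 - 14}} = - \frac{9569}{\sqrt{-2506}} = - \frac{9569}{i \sqrt{2506}} = - 9569 \left(- \frac{i \sqrt{2506}}{2506}\right) = \frac{1367 i \sqrt{2506}}{358}$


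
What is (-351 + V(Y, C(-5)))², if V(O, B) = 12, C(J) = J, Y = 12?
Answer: 114921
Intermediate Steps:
(-351 + V(Y, C(-5)))² = (-351 + 12)² = (-339)² = 114921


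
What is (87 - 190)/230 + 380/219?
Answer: 64843/50370 ≈ 1.2873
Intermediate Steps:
(87 - 190)/230 + 380/219 = -103*1/230 + 380*(1/219) = -103/230 + 380/219 = 64843/50370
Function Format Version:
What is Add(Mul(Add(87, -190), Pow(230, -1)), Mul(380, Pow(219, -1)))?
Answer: Rational(64843, 50370) ≈ 1.2873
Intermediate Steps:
Add(Mul(Add(87, -190), Pow(230, -1)), Mul(380, Pow(219, -1))) = Add(Mul(-103, Rational(1, 230)), Mul(380, Rational(1, 219))) = Add(Rational(-103, 230), Rational(380, 219)) = Rational(64843, 50370)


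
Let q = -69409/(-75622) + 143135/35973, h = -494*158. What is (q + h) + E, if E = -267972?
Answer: -941293138676017/2720350206 ≈ -3.4602e+5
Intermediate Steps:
h = -78052
q = 13321004927/2720350206 (q = -69409*(-1/75622) + 143135*(1/35973) = 69409/75622 + 143135/35973 = 13321004927/2720350206 ≈ 4.8968)
(q + h) + E = (13321004927/2720350206 - 78052) - 267972 = -212315453273785/2720350206 - 267972 = -941293138676017/2720350206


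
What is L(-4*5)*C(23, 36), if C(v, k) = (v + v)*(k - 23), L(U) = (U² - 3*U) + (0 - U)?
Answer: 287040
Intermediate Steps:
L(U) = U² - 4*U (L(U) = (U² - 3*U) - U = U² - 4*U)
C(v, k) = 2*v*(-23 + k) (C(v, k) = (2*v)*(-23 + k) = 2*v*(-23 + k))
L(-4*5)*C(23, 36) = ((-4*5)*(-4 - 4*5))*(2*23*(-23 + 36)) = (-20*(-4 - 20))*(2*23*13) = -20*(-24)*598 = 480*598 = 287040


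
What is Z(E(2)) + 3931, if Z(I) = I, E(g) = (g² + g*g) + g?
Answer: 3941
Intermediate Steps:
E(g) = g + 2*g² (E(g) = (g² + g²) + g = 2*g² + g = g + 2*g²)
Z(E(2)) + 3931 = 2*(1 + 2*2) + 3931 = 2*(1 + 4) + 3931 = 2*5 + 3931 = 10 + 3931 = 3941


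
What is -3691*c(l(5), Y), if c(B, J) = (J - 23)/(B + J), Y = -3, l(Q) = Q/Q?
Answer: -47983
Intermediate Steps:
l(Q) = 1
c(B, J) = (-23 + J)/(B + J)
-3691*c(l(5), Y) = -3691*(-23 - 3)/(1 - 3) = -3691*(-26)/(-2) = -(-3691)*(-26)/2 = -3691*13 = -47983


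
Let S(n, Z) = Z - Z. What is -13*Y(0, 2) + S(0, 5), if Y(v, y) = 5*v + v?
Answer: 0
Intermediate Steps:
S(n, Z) = 0
Y(v, y) = 6*v
-13*Y(0, 2) + S(0, 5) = -78*0 + 0 = -13*0 + 0 = 0 + 0 = 0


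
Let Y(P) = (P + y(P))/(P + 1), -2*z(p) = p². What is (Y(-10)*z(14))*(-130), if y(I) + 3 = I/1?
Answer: 293020/9 ≈ 32558.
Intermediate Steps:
y(I) = -3 + I (y(I) = -3 + I/1 = -3 + I*1 = -3 + I)
z(p) = -p²/2
Y(P) = (-3 + 2*P)/(1 + P) (Y(P) = (P + (-3 + P))/(P + 1) = (-3 + 2*P)/(1 + P))
(Y(-10)*z(14))*(-130) = (((-3 + 2*(-10))/(1 - 10))*(-½*14²))*(-130) = (((-3 - 20)/(-9))*(-½*196))*(-130) = (-⅑*(-23)*(-98))*(-130) = ((23/9)*(-98))*(-130) = -2254/9*(-130) = 293020/9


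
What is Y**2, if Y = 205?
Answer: 42025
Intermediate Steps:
Y**2 = 205**2 = 42025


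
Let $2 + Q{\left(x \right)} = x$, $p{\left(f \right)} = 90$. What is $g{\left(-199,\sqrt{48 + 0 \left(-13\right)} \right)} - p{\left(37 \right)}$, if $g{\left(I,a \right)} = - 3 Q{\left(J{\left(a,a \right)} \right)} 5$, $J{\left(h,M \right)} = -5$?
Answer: $15$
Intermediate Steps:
$Q{\left(x \right)} = -2 + x$
$g{\left(I,a \right)} = 105$ ($g{\left(I,a \right)} = - 3 \left(-2 - 5\right) 5 = \left(-3\right) \left(-7\right) 5 = 21 \cdot 5 = 105$)
$g{\left(-199,\sqrt{48 + 0 \left(-13\right)} \right)} - p{\left(37 \right)} = 105 - 90 = 15$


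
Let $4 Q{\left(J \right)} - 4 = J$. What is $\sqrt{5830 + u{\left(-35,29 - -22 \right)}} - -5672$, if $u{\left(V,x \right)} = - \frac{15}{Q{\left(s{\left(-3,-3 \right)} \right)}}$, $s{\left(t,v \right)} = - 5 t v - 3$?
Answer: $5672 + \frac{\sqrt{705595}}{11} \approx 5748.4$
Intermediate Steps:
$s{\left(t,v \right)} = -3 - 5 t v$ ($s{\left(t,v \right)} = - 5 t v - 3 = -3 - 5 t v$)
$Q{\left(J \right)} = 1 + \frac{J}{4}$
$u{\left(V,x \right)} = \frac{15}{11}$ ($u{\left(V,x \right)} = - \frac{15}{1 + \frac{-3 - \left(-15\right) \left(-3\right)}{4}} = - \frac{15}{1 + \frac{-3 - 45}{4}} = - \frac{15}{1 + \frac{1}{4} \left(-48\right)} = - \frac{15}{1 - 12} = - \frac{15}{-11} = \left(-15\right) \left(- \frac{1}{11}\right) = \frac{15}{11}$)
$\sqrt{5830 + u{\left(-35,29 - -22 \right)}} - -5672 = \sqrt{5830 + \frac{15}{11}} - -5672 = \sqrt{\frac{64145}{11}} + 5672 = \frac{\sqrt{705595}}{11} + 5672 = 5672 + \frac{\sqrt{705595}}{11}$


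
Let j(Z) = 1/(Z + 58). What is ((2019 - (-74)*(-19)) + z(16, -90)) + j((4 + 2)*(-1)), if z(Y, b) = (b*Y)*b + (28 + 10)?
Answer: 6773053/52 ≈ 1.3025e+5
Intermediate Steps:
z(Y, b) = 38 + Y*b**2 (z(Y, b) = (Y*b)*b + 38 = Y*b**2 + 38 = 38 + Y*b**2)
j(Z) = 1/(58 + Z)
((2019 - (-74)*(-19)) + z(16, -90)) + j((4 + 2)*(-1)) = ((2019 - (-74)*(-19)) + (38 + 16*(-90)**2)) + 1/(58 + (4 + 2)*(-1)) = ((2019 - 1*1406) + (38 + 16*8100)) + 1/(58 + 6*(-1)) = ((2019 - 1406) + (38 + 129600)) + 1/(58 - 6) = (613 + 129638) + 1/52 = 130251 + 1/52 = 6773053/52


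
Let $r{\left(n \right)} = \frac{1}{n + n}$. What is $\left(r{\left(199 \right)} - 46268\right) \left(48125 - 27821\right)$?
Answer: $- \frac{186945658776}{199} \approx -9.3943 \cdot 10^{8}$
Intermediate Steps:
$r{\left(n \right)} = \frac{1}{2 n}$
$\left(r{\left(199 \right)} - 46268\right) \left(48125 - 27821\right) = \left(\frac{1}{2 \cdot 199} - 46268\right) \left(48125 - 27821\right) = \left(\frac{1}{2} \cdot \frac{1}{199} - 46268\right) 20304 = \left(\frac{1}{398} - 46268\right) 20304 = \left(- \frac{18414663}{398}\right) 20304 = - \frac{186945658776}{199}$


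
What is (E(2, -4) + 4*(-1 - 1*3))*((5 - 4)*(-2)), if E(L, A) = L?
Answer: 28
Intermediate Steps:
(E(2, -4) + 4*(-1 - 1*3))*((5 - 4)*(-2)) = (2 + 4*(-1 - 1*3))*((5 - 4)*(-2)) = (2 + 4*(-1 - 3))*(1*(-2)) = (2 + 4*(-4))*(-2) = (2 - 16)*(-2) = -14*(-2) = 28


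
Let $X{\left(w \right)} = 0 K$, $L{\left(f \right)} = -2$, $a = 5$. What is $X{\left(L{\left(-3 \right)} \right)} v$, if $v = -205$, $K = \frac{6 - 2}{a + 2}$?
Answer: $0$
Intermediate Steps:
$K = \frac{4}{7}$ ($K = \frac{6 - 2}{5 + 2} = \frac{4}{7} \approx 0.57143$)
$X{\left(w \right)} = 0$ ($X{\left(w \right)} = 0 \cdot \frac{4}{7} = 0$)
$X{\left(L{\left(-3 \right)} \right)} v = 0 \left(-205\right) = 0$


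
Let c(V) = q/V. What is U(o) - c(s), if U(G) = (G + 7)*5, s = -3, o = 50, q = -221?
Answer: 634/3 ≈ 211.33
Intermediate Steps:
U(G) = 35 + 5*G (U(G) = (7 + G)*5 = 35 + 5*G)
c(V) = -221/V
U(o) - c(s) = (35 + 5*50) - (-221)/(-3) = (35 + 250) - (-221)*(-1)/3 = 285 - 1*221/3 = 285 - 221/3 = 634/3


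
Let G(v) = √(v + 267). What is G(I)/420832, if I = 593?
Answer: √215/210416 ≈ 6.9685e-5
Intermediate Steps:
G(v) = √(267 + v)
G(I)/420832 = √(267 + 593)/420832 = √860*(1/420832) = (2*√215)*(1/420832) = √215/210416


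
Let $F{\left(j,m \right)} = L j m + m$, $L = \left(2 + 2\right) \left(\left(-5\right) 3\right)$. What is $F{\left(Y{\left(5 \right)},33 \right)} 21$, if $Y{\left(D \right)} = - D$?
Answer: $208593$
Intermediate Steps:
$L = -60$ ($L = 4 \left(-15\right) = -60$)
$F{\left(j,m \right)} = m - 60 j m$ ($F{\left(j,m \right)} = - 60 j m + m = m - 60 j m$)
$F{\left(Y{\left(5 \right)},33 \right)} 21 = 33 \left(1 - 60 \left(\left(-1\right) 5\right)\right) 21 = 33 \left(1 - -300\right) 21 = 33 \left(1 + 300\right) 21 = 33 \cdot 301 \cdot 21 = 9933 \cdot 21 = 208593$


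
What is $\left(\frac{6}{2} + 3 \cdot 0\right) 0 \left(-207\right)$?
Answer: $0$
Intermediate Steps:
$\left(\frac{6}{2} + 3 \cdot 0\right) 0 \left(-207\right) = \left(6 \cdot \frac{1}{2} + 0\right) 0 \left(-207\right) = \left(3 + 0\right) 0 \left(-207\right) = 3 \cdot 0 \left(-207\right) = 0 \left(-207\right) = 0$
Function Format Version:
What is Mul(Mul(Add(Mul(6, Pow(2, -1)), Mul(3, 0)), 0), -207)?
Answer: 0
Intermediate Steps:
Mul(Mul(Add(Mul(6, Pow(2, -1)), Mul(3, 0)), 0), -207) = Mul(Mul(Add(Mul(6, Rational(1, 2)), 0), 0), -207) = Mul(Mul(Add(3, 0), 0), -207) = Mul(Mul(3, 0), -207) = Mul(0, -207) = 0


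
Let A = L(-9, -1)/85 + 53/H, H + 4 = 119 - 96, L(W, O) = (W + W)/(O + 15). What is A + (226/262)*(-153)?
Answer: -191343461/1480955 ≈ -129.20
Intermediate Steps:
L(W, O) = 2*W/(15 + O) (L(W, O) = (2*W)/(15 + O) = 2*W/(15 + O))
H = 19 (H = -4 + (119 - 96) = -4 + 23 = 19)
A = 31364/11305 (A = (2*(-9)/(15 - 1))/85 + 53/19 = (2*(-9)/14)*(1/85) + 53*(1/19) = (2*(-9)*(1/14))*(1/85) + 53/19 = -9/7*1/85 + 53/19 = -9/595 + 53/19 = 31364/11305 ≈ 2.7743)
A + (226/262)*(-153) = 31364/11305 + (226/262)*(-153) = 31364/11305 + (226*(1/262))*(-153) = 31364/11305 + (113/131)*(-153) = 31364/11305 - 17289/131 = -191343461/1480955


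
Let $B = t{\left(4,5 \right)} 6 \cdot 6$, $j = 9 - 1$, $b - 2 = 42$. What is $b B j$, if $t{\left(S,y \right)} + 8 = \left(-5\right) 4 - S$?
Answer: $-405504$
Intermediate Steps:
$t{\left(S,y \right)} = -28 - S$ ($t{\left(S,y \right)} = -8 - \left(20 + S\right) = -28 - S$)
$b = 44$ ($b = 2 + 42 = 44$)
$j = 8$ ($j = 9 - 1 = 8$)
$B = -1152$ ($B = \left(-28 - 4\right) 6 \cdot 6 = \left(-32\right) 6 \cdot 6 = \left(-192\right) 6 = -1152$)
$b B j = 44 \left(-1152\right) 8 = \left(-50688\right) 8 = -405504$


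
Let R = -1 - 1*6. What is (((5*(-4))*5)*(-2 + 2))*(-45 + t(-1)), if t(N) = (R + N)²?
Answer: 0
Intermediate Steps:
R = -7 (R = -1 - 6 = -7)
t(N) = (-7 + N)²
(((5*(-4))*5)*(-2 + 2))*(-45 + t(-1)) = (((5*(-4))*5)*(-2 + 2))*(-45 + (-7 - 1)²) = (-20*5*0)*(-45 + (-8)²) = (-100*0)*(-45 + 64) = 0*19 = 0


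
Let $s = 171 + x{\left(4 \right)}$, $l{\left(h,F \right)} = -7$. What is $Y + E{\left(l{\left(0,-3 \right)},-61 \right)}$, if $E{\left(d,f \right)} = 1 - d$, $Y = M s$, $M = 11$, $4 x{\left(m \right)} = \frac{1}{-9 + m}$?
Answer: $\frac{37769}{20} \approx 1888.4$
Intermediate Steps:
$x{\left(m \right)} = \frac{1}{4 \left(-9 + m\right)}$
$s = \frac{3419}{20}$ ($s = 171 + \frac{1}{4 \left(-9 + 4\right)} = 171 + \frac{1}{4 \left(-5\right)} = 171 + \frac{1}{4} \left(- \frac{1}{5}\right) = 171 - \frac{1}{20} = \frac{3419}{20} \approx 170.95$)
$Y = \frac{37609}{20}$ ($Y = 11 \cdot \frac{3419}{20} = \frac{37609}{20} \approx 1880.4$)
$Y + E{\left(l{\left(0,-3 \right)},-61 \right)} = \frac{37609}{20} + \left(1 - -7\right) = \frac{37609}{20} + \left(1 + 7\right) = \frac{37609}{20} + 8 = \frac{37769}{20}$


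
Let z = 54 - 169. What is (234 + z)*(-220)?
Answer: -26180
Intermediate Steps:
z = -115
(234 + z)*(-220) = (234 - 115)*(-220) = 119*(-220) = -26180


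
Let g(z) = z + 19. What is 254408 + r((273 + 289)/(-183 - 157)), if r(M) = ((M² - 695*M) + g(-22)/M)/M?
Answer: 3405646545769/13423370 ≈ 2.5371e+5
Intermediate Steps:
g(z) = 19 + z
r(M) = (M² - 695*M - 3/M)/M (r(M) = ((M² - 695*M) + (19 - 22)/M)/M = ((M² - 695*M) - 3/M)/M = (M² - 695*M - 3/M)/M)
254408 + r((273 + 289)/(-183 - 157)) = 254408 + (-695 + (273 + 289)/(-183 - 157) - 3*(-183 - 157)²/(273 + 289)²) = 254408 + (-695 + 562/(-340) - 3/(562/(-340))²) = 254408 + (-695 + 562*(-1/340) - 3/(562*(-1/340))²) = 254408 + (-695 - 281/170 - 3/(-281/170)²) = 254408 + (-695 - 281/170 - 3*28900/78961) = 254408 + (-695 - 281/170 - 86700/78961) = 254408 - 9366169191/13423370 = 3405646545769/13423370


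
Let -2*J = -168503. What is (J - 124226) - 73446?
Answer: -226841/2 ≈ -1.1342e+5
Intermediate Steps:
J = 168503/2 (J = -1/2*(-168503) = 168503/2 ≈ 84252.)
(J - 124226) - 73446 = (168503/2 - 124226) - 73446 = -79949/2 - 73446 = -226841/2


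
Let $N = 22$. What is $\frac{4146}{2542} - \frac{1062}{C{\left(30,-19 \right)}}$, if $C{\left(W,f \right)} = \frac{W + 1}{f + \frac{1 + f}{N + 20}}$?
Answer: $\frac{5936223}{8897} \approx 667.22$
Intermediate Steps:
$C{\left(W,f \right)} = \frac{1 + W}{\frac{1}{42} + \frac{43 f}{42}}$ ($C{\left(W,f \right)} = \frac{W + 1}{f + \frac{1 + f}{22 + 20}} = \frac{1 + W}{f + \frac{1 + f}{42}} = \frac{1 + W}{f + \left(1 + f\right) \frac{1}{42}} = \frac{1 + W}{f + \left(\frac{1}{42} + \frac{f}{42}\right)} = \frac{1 + W}{\frac{1}{42} + \frac{43 f}{42}}$)
$\frac{4146}{2542} - \frac{1062}{C{\left(30,-19 \right)}} = \frac{4146}{2542} - \frac{1062}{42 \frac{1}{1 + 43 \left(-19\right)} \left(1 + 30\right)} = 4146 \cdot \frac{1}{2542} - \frac{1062}{42 \frac{1}{1 - 817} \cdot 31} = \frac{2073}{1271} - \frac{1062}{42 \frac{1}{-816} \cdot 31} = \frac{2073}{1271} - \frac{1062}{42 \left(- \frac{1}{816}\right) 31} = \frac{2073}{1271} - \frac{1062}{- \frac{217}{136}} = \frac{2073}{1271} - - \frac{144432}{217} = \frac{2073}{1271} + \frac{144432}{217} = \frac{5936223}{8897}$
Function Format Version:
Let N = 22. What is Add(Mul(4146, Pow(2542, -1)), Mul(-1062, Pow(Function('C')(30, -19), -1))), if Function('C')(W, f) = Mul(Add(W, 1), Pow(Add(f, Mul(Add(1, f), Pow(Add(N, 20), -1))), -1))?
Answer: Rational(5936223, 8897) ≈ 667.22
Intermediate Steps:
Function('C')(W, f) = Mul(Pow(Add(Rational(1, 42), Mul(Rational(43, 42), f)), -1), Add(1, W)) (Function('C')(W, f) = Mul(Add(W, 1), Pow(Add(f, Mul(Add(1, f), Pow(Add(22, 20), -1))), -1)) = Mul(Add(1, W), Pow(Add(f, Mul(Add(1, f), Pow(42, -1))), -1)) = Mul(Add(1, W), Pow(Add(f, Mul(Add(1, f), Rational(1, 42))), -1)) = Mul(Add(1, W), Pow(Add(f, Add(Rational(1, 42), Mul(Rational(1, 42), f))), -1)) = Mul(Add(1, W), Pow(Add(Rational(1, 42), Mul(Rational(43, 42), f)), -1)) = Mul(Pow(Add(Rational(1, 42), Mul(Rational(43, 42), f)), -1), Add(1, W)))
Add(Mul(4146, Pow(2542, -1)), Mul(-1062, Pow(Function('C')(30, -19), -1))) = Add(Mul(4146, Pow(2542, -1)), Mul(-1062, Pow(Mul(42, Pow(Add(1, Mul(43, -19)), -1), Add(1, 30)), -1))) = Add(Mul(4146, Rational(1, 2542)), Mul(-1062, Pow(Mul(42, Pow(Add(1, -817), -1), 31), -1))) = Add(Rational(2073, 1271), Mul(-1062, Pow(Mul(42, Pow(-816, -1), 31), -1))) = Add(Rational(2073, 1271), Mul(-1062, Pow(Mul(42, Rational(-1, 816), 31), -1))) = Add(Rational(2073, 1271), Mul(-1062, Pow(Rational(-217, 136), -1))) = Add(Rational(2073, 1271), Mul(-1062, Rational(-136, 217))) = Add(Rational(2073, 1271), Rational(144432, 217)) = Rational(5936223, 8897)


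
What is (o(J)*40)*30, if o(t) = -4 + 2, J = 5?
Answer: -2400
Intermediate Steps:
o(t) = -2
(o(J)*40)*30 = -2*40*30 = -80*30 = -2400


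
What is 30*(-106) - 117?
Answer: -3297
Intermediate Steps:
30*(-106) - 117 = -3180 - 117 = -3297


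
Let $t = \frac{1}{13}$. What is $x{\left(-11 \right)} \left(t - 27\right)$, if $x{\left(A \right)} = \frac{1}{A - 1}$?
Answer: $\frac{175}{78} \approx 2.2436$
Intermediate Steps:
$t = \frac{1}{13} \approx 0.076923$
$x{\left(A \right)} = \frac{1}{-1 + A}$
$x{\left(-11 \right)} \left(t - 27\right) = \frac{\frac{1}{13} - 27}{-1 - 11} = \frac{\frac{1}{13} - 27}{-12} = \left(- \frac{1}{12}\right) \left(- \frac{350}{13}\right) = \frac{175}{78}$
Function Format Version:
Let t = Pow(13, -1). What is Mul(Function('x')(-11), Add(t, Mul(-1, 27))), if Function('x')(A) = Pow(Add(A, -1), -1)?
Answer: Rational(175, 78) ≈ 2.2436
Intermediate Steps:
t = Rational(1, 13) ≈ 0.076923
Function('x')(A) = Pow(Add(-1, A), -1)
Mul(Function('x')(-11), Add(t, Mul(-1, 27))) = Mul(Pow(Add(-1, -11), -1), Add(Rational(1, 13), Mul(-1, 27))) = Mul(Pow(-12, -1), Add(Rational(1, 13), -27)) = Mul(Rational(-1, 12), Rational(-350, 13)) = Rational(175, 78)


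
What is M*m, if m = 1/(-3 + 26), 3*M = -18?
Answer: -6/23 ≈ -0.26087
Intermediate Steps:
M = -6 (M = (⅓)*(-18) = -6)
m = 1/23 ≈ 0.043478
M*m = -6*1/23 = -6/23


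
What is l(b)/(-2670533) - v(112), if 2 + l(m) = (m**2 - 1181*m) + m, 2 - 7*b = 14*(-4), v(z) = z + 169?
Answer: -36770093063/130856117 ≈ -281.00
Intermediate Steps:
v(z) = 169 + z
b = 58/7 (b = 2/7 - 2*(-4) = 2/7 - 1/7*(-56) = 2/7 + 8 = 58/7 ≈ 8.2857)
l(m) = -2 + m**2 - 1180*m (l(m) = -2 + ((m**2 - 1181*m) + m) = -2 + (m**2 - 1180*m) = -2 + m**2 - 1180*m)
l(b)/(-2670533) - v(112) = (-2 + (58/7)**2 - 1180*58/7)/(-2670533) - (169 + 112) = (-2 + 3364/49 - 68440/7)*(-1/2670533) - 1*281 = -475814/49*(-1/2670533) - 281 = 475814/130856117 - 281 = -36770093063/130856117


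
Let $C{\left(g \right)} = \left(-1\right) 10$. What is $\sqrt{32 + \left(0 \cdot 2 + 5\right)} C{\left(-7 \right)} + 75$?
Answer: $75 - 10 \sqrt{37} \approx 14.172$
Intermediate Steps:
$C{\left(g \right)} = -10$
$\sqrt{32 + \left(0 \cdot 2 + 5\right)} C{\left(-7 \right)} + 75 = \sqrt{32 + \left(0 \cdot 2 + 5\right)} \left(-10\right) + 75 = \sqrt{32 + \left(0 + 5\right)} \left(-10\right) + 75 = \sqrt{32 + 5} \left(-10\right) + 75 = \sqrt{37} \left(-10\right) + 75 = - 10 \sqrt{37} + 75 = 75 - 10 \sqrt{37}$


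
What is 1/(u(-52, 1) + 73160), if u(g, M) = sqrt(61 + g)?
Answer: 1/73163 ≈ 1.3668e-5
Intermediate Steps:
1/(u(-52, 1) + 73160) = 1/(sqrt(61 - 52) + 73160) = 1/(sqrt(9) + 73160) = 1/(3 + 73160) = 1/73163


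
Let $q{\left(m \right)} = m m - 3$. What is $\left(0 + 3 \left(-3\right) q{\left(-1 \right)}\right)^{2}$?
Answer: $324$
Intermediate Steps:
$q{\left(m \right)} = -3 + m^{2}$ ($q{\left(m \right)} = m^{2} - 3 = -3 + m^{2}$)
$\left(0 + 3 \left(-3\right) q{\left(-1 \right)}\right)^{2} = \left(0 + 3 \left(-3\right) \left(-3 + \left(-1\right)^{2}\right)\right)^{2} = \left(0 - 9 \left(-3 + 1\right)\right)^{2} = \left(0 - -18\right)^{2} = \left(0 + 18\right)^{2} = 18^{2} = 324$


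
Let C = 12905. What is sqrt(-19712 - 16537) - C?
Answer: -12905 + I*sqrt(36249) ≈ -12905.0 + 190.39*I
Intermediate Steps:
sqrt(-19712 - 16537) - C = sqrt(-19712 - 16537) - 1*12905 = sqrt(-36249) - 12905 = I*sqrt(36249) - 12905 = -12905 + I*sqrt(36249)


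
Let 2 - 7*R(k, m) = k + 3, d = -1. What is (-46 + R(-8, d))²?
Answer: 2025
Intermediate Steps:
R(k, m) = -⅐ - k/7 (R(k, m) = 2/7 - (k + 3)/7 = 2/7 - (3 + k)/7 = 2/7 + (-3/7 - k/7) = -⅐ - k/7)
(-46 + R(-8, d))² = (-46 + (-⅐ - ⅐*(-8)))² = (-46 + (-⅐ + 8/7))² = (-46 + 1)² = (-45)² = 2025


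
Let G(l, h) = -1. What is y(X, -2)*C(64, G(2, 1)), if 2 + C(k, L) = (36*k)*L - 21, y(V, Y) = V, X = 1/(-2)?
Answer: 2327/2 ≈ 1163.5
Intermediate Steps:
X = -½ ≈ -0.50000
C(k, L) = -23 + 36*L*k (C(k, L) = -2 + ((36*k)*L - 21) = -2 + (36*L*k - 21) = -2 + (-21 + 36*L*k) = -23 + 36*L*k)
y(X, -2)*C(64, G(2, 1)) = -(-23 + 36*(-1)*64)/2 = -(-23 - 2304)/2 = -½*(-2327) = 2327/2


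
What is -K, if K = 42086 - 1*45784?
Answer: 3698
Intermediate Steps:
K = -3698 (K = 42086 - 45784 = -3698)
-K = -1*(-3698) = 3698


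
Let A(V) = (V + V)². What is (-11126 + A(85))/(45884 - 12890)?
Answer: 8887/16497 ≈ 0.53870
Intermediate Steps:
A(V) = 4*V² (A(V) = (2*V)² = 4*V²)
(-11126 + A(85))/(45884 - 12890) = (-11126 + 4*85²)/(45884 - 12890) = (-11126 + 4*7225)/32994 = (-11126 + 28900)*(1/32994) = 17774*(1/32994) = 8887/16497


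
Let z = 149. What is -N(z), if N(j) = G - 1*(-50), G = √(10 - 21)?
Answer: -50 - I*√11 ≈ -50.0 - 3.3166*I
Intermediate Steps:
G = I*√11 (G = √(-11) = I*√11 ≈ 3.3166*I)
N(j) = 50 + I*√11 (N(j) = I*√11 - 1*(-50) = I*√11 + 50 = 50 + I*√11)
-N(z) = -(50 + I*√11) = -50 - I*√11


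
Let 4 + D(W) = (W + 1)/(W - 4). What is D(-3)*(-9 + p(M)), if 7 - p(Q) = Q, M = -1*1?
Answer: 26/7 ≈ 3.7143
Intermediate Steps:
D(W) = -4 + (1 + W)/(-4 + W) (D(W) = -4 + (W + 1)/(W - 4) = -4 + (1 + W)/(-4 + W))
M = -1
p(Q) = 7 - Q
D(-3)*(-9 + p(M)) = ((17 - 3*(-3))/(-4 - 3))*(-9 + (7 - 1*(-1))) = ((17 + 9)/(-7))*(-9 + (7 + 1)) = (-⅐*26)*(-9 + 8) = -26/7*(-1) = 26/7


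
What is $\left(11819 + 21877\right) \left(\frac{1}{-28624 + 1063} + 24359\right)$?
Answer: $\frac{7540697526336}{9187} \approx 8.208 \cdot 10^{8}$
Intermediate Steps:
$\left(11819 + 21877\right) \left(\frac{1}{-28624 + 1063} + 24359\right) = 33696 \left(\frac{1}{-27561} + 24359\right) = 33696 \left(- \frac{1}{27561} + 24359\right) = 33696 \cdot \frac{671358398}{27561} = \frac{7540697526336}{9187}$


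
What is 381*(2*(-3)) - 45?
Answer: -2331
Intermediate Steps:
381*(2*(-3)) - 45 = 381*(-6) - 45 = -2286 - 45 = -2331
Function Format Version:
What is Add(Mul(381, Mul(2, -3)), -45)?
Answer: -2331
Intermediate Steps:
Add(Mul(381, Mul(2, -3)), -45) = Add(Mul(381, -6), -45) = Add(-2286, -45) = -2331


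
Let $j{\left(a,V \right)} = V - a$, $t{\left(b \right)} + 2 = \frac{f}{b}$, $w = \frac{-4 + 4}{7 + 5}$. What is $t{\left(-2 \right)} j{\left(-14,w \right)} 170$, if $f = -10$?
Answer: $7140$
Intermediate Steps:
$w = 0$ ($w = \frac{0}{12} = 0 \cdot \frac{1}{12} = 0$)
$t{\left(b \right)} = -2 - \frac{10}{b}$
$t{\left(-2 \right)} j{\left(-14,w \right)} 170 = \left(-2 - \frac{10}{-2}\right) \left(0 - -14\right) 170 = \left(-2 - -5\right) \left(0 + 14\right) 170 = \left(-2 + 5\right) 14 \cdot 170 = 3 \cdot 14 \cdot 170 = 42 \cdot 170 = 7140$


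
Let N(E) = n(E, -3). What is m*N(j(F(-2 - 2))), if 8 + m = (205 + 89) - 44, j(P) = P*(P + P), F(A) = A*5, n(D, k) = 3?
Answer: 726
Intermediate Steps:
F(A) = 5*A
j(P) = 2*P**2 (j(P) = P*(2*P) = 2*P**2)
m = 242 (m = -8 + ((205 + 89) - 44) = -8 + (294 - 44) = -8 + 250 = 242)
N(E) = 3
m*N(j(F(-2 - 2))) = 242*3 = 726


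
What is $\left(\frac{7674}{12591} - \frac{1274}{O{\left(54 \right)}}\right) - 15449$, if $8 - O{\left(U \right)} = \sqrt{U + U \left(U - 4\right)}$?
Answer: $- \frac{87184235863}{5644965} + \frac{5733 \sqrt{34}}{1345} \approx -15420.0$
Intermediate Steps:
$O{\left(U \right)} = 8 - \sqrt{U + U \left(-4 + U\right)}$ ($O{\left(U \right)} = 8 - \sqrt{U + U \left(U - 4\right)} = 8 - \sqrt{U + U \left(-4 + U\right)}$)
$\left(\frac{7674}{12591} - \frac{1274}{O{\left(54 \right)}}\right) - 15449 = \left(\frac{7674}{12591} - \frac{1274}{8 - \sqrt{54 \left(-3 + 54\right)}}\right) - 15449 = \left(7674 \cdot \frac{1}{12591} - \frac{1274}{8 - \sqrt{54 \cdot 51}}\right) - 15449 = \left(\frac{2558}{4197} - \frac{1274}{8 - \sqrt{2754}}\right) - 15449 = \left(\frac{2558}{4197} - \frac{1274}{8 - 9 \sqrt{34}}\right) - 15449 = - \frac{64836895}{4197} - \frac{1274}{8 - 9 \sqrt{34}}$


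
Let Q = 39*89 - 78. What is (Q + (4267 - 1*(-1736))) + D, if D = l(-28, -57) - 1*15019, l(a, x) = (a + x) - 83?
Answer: -5791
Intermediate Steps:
Q = 3393 (Q = 3471 - 78 = 3393)
l(a, x) = -83 + a + x
D = -15187 (D = (-83 - 28 - 57) - 1*15019 = -168 - 15019 = -15187)
(Q + (4267 - 1*(-1736))) + D = (3393 + (4267 - 1*(-1736))) - 15187 = (3393 + (4267 + 1736)) - 15187 = (3393 + 6003) - 15187 = 9396 - 15187 = -5791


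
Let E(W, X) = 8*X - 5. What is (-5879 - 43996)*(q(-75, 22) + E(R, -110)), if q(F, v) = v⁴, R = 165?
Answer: -11639378625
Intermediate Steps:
E(W, X) = -5 + 8*X
(-5879 - 43996)*(q(-75, 22) + E(R, -110)) = (-5879 - 43996)*(22⁴ + (-5 + 8*(-110))) = -49875*(234256 + (-5 - 880)) = -49875*(234256 - 885) = -49875*233371 = -11639378625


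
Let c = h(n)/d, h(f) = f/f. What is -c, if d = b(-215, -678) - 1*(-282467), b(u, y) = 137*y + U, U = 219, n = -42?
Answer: -1/189800 ≈ -5.2687e-6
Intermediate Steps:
b(u, y) = 219 + 137*y (b(u, y) = 137*y + 219 = 219 + 137*y)
h(f) = 1
d = 189800 (d = (219 + 137*(-678)) - 1*(-282467) = (219 - 92886) + 282467 = -92667 + 282467 = 189800)
c = 1/189800 ≈ 5.2687e-6
-c = -1*1/189800 = -1/189800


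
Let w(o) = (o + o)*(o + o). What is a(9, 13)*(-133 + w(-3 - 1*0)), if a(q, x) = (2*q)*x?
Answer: -22698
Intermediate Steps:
a(q, x) = 2*q*x
w(o) = 4*o² (w(o) = (2*o)*(2*o) = 4*o²)
a(9, 13)*(-133 + w(-3 - 1*0)) = (2*9*13)*(-133 + 4*(-3 - 1*0)²) = 234*(-133 + 4*(-3 + 0)²) = 234*(-133 + 4*(-3)²) = 234*(-133 + 4*9) = 234*(-133 + 36) = 234*(-97) = -22698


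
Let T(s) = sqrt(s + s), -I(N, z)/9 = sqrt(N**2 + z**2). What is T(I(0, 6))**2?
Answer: -108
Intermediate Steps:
I(N, z) = -9*sqrt(N**2 + z**2)
T(s) = sqrt(2)*sqrt(s) (T(s) = sqrt(2*s) = sqrt(2)*sqrt(s))
T(I(0, 6))**2 = (sqrt(2)*sqrt(-9*sqrt(0**2 + 6**2)))**2 = (sqrt(2)*sqrt(-9*sqrt(0 + 36)))**2 = (sqrt(2)*sqrt(-9*sqrt(36)))**2 = (sqrt(2)*sqrt(-9*6))**2 = (sqrt(2)*sqrt(-54))**2 = (sqrt(2)*(3*I*sqrt(6)))**2 = (6*I*sqrt(3))**2 = -108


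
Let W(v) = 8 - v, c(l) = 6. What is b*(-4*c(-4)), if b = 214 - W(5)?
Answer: -5064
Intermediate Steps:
b = 211 (b = 214 - (8 - 1*5) = 214 - (8 - 5) = 214 - 1*3 = 214 - 3 = 211)
b*(-4*c(-4)) = 211*(-4*6) = 211*(-24) = -5064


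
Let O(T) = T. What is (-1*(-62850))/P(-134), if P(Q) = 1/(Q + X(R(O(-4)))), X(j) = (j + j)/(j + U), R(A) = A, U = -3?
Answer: -58450500/7 ≈ -8.3501e+6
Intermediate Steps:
X(j) = 2*j/(-3 + j) (X(j) = (j + j)/(j - 3) = (2*j)/(-3 + j) = 2*j/(-3 + j))
P(Q) = 1/(8/7 + Q) (P(Q) = 1/(Q + 2*(-4)/(-3 - 4)) = 1/(Q + 2*(-4)/(-7)) = 1/(Q + 2*(-4)*(-⅐)) = 1/(Q + 8/7) = 1/(8/7 + Q))
(-1*(-62850))/P(-134) = (-1*(-62850))/((7/(8 + 7*(-134)))) = 62850/((7/(8 - 938))) = 62850/((7/(-930))) = 62850/((7*(-1/930))) = 62850/(-7/930) = 62850*(-930/7) = -58450500/7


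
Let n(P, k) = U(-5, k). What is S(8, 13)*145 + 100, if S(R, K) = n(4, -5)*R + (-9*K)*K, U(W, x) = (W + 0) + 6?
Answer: -219285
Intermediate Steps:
U(W, x) = 6 + W (U(W, x) = W + 6 = 6 + W)
n(P, k) = 1 (n(P, k) = 6 - 5 = 1)
S(R, K) = R - 9*K**2 (S(R, K) = 1*R + (-9*K)*K = R - 9*K**2)
S(8, 13)*145 + 100 = (8 - 9*13**2)*145 + 100 = (8 - 9*169)*145 + 100 = (8 - 1521)*145 + 100 = -1513*145 + 100 = -219385 + 100 = -219285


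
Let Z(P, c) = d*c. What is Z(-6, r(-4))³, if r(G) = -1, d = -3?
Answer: 27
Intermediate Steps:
Z(P, c) = -3*c
Z(-6, r(-4))³ = (-3*(-1))³ = 3³ = 27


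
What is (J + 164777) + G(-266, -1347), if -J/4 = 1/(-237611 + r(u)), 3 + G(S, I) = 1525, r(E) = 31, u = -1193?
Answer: 9877329106/59395 ≈ 1.6630e+5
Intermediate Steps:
G(S, I) = 1522 (G(S, I) = -3 + 1525 = 1522)
J = 1/59395 (J = -4/(-237611 + 31) = -4/(-237580) = -4*(-1/237580) = 1/59395 ≈ 1.6836e-5)
(J + 164777) + G(-266, -1347) = (1/59395 + 164777) + 1522 = 9786929916/59395 + 1522 = 9877329106/59395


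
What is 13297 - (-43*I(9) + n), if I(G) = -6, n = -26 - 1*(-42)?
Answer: 13023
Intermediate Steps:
n = 16 (n = -26 + 42 = 16)
13297 - (-43*I(9) + n) = 13297 - (-43*(-6) + 16) = 13297 - (258 + 16) = 13297 - 1*274 = 13297 - 274 = 13023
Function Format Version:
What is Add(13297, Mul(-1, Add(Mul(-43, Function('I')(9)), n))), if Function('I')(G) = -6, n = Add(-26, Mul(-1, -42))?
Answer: 13023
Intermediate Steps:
n = 16 (n = Add(-26, 42) = 16)
Add(13297, Mul(-1, Add(Mul(-43, Function('I')(9)), n))) = Add(13297, Mul(-1, Add(Mul(-43, -6), 16))) = Add(13297, Mul(-1, Add(258, 16))) = Add(13297, Mul(-1, 274)) = Add(13297, -274) = 13023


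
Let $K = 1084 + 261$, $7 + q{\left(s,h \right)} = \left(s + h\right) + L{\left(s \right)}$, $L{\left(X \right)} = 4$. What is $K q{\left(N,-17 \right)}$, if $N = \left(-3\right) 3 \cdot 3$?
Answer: $-63215$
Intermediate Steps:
$N = -27$ ($N = \left(-9\right) 3 = -27$)
$q{\left(s,h \right)} = -3 + h + s$ ($q{\left(s,h \right)} = -7 + \left(\left(s + h\right) + 4\right) = -7 + \left(\left(h + s\right) + 4\right) = -7 + \left(4 + h + s\right) = -3 + h + s$)
$K = 1345$
$K q{\left(N,-17 \right)} = 1345 \left(-3 - 17 - 27\right) = 1345 \left(-47\right) = -63215$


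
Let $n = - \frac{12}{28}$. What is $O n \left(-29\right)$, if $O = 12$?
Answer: $\frac{1044}{7} \approx 149.14$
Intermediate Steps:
$n = - \frac{3}{7}$ ($n = \left(-12\right) \frac{1}{28} = - \frac{3}{7} \approx -0.42857$)
$O n \left(-29\right) = 12 \left(- \frac{3}{7}\right) \left(-29\right) = \left(- \frac{36}{7}\right) \left(-29\right) = \frac{1044}{7}$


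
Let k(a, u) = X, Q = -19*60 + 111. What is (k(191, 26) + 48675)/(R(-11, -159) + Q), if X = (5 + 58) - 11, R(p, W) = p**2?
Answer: -48727/908 ≈ -53.664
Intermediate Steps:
Q = -1029 (Q = -1140 + 111 = -1029)
X = 52 (X = 63 - 11 = 52)
k(a, u) = 52
(k(191, 26) + 48675)/(R(-11, -159) + Q) = (52 + 48675)/((-11)**2 - 1029) = 48727/(121 - 1029) = 48727/(-908) = 48727*(-1/908) = -48727/908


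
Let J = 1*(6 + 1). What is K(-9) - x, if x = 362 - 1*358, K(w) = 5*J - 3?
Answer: 28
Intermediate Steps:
J = 7 (J = 1*7 = 7)
K(w) = 32 (K(w) = 5*7 - 3 = 35 - 3 = 32)
x = 4 (x = 362 - 358 = 4)
K(-9) - x = 32 - 1*4 = 32 - 4 = 28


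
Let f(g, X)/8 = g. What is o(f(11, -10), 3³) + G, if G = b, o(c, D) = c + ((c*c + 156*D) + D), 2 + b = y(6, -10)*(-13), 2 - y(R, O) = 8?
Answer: 12147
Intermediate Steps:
y(R, O) = -6 (y(R, O) = 2 - 1*8 = 2 - 8 = -6)
f(g, X) = 8*g
b = 76 (b = -2 - 6*(-13) = -2 + 78 = 76)
o(c, D) = c + c² + 157*D (o(c, D) = c + ((c² + 156*D) + D) = c + (c² + 157*D) = c + c² + 157*D)
G = 76
o(f(11, -10), 3³) + G = (8*11 + (8*11)² + 157*3³) + 76 = (88 + 88² + 157*27) + 76 = (88 + 7744 + 4239) + 76 = 12071 + 76 = 12147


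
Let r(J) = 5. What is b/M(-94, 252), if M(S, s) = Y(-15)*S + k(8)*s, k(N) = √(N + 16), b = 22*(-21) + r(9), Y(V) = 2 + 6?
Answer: -21479/59912 - 28791*√6/119824 ≈ -0.94707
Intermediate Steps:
Y(V) = 8
b = -457 (b = 22*(-21) + 5 = -462 + 5 = -457)
k(N) = √(16 + N)
M(S, s) = 8*S + 2*s*√6 (M(S, s) = 8*S + √(16 + 8)*s = 8*S + √24*s = 8*S + (2*√6)*s = 8*S + 2*s*√6)
b/M(-94, 252) = -457/(8*(-94) + 2*252*√6) = -457/(-752 + 504*√6)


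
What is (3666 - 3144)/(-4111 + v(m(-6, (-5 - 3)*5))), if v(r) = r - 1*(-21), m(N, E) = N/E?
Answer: -10440/81797 ≈ -0.12763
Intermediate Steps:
v(r) = 21 + r (v(r) = r + 21 = 21 + r)
(3666 - 3144)/(-4111 + v(m(-6, (-5 - 3)*5))) = (3666 - 3144)/(-4111 + (21 - 6*1/(5*(-5 - 3)))) = 522/(-4111 + (21 - 6/((-8*5)))) = 522/(-4111 + (21 - 6/(-40))) = 522/(-4111 + (21 - 6*(-1/40))) = 522/(-4111 + (21 + 3/20)) = 522/(-4111 + 423/20) = 522/(-81797/20) = 522*(-20/81797) = -10440/81797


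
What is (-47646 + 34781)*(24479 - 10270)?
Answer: -182798785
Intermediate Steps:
(-47646 + 34781)*(24479 - 10270) = -12865*14209 = -182798785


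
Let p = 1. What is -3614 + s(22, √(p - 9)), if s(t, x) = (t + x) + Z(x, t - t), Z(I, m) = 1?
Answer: -3591 + 2*I*√2 ≈ -3591.0 + 2.8284*I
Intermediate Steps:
s(t, x) = 1 + t + x (s(t, x) = (t + x) + 1 = 1 + t + x)
-3614 + s(22, √(p - 9)) = -3614 + (1 + 22 + √(1 - 9)) = -3614 + (1 + 22 + √(-8)) = -3614 + (1 + 22 + 2*I*√2) = -3614 + (23 + 2*I*√2) = -3591 + 2*I*√2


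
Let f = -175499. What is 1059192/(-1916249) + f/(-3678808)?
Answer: -3560264219885/7049512151192 ≈ -0.50504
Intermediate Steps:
1059192/(-1916249) + f/(-3678808) = 1059192/(-1916249) - 175499/(-3678808) = 1059192*(-1/1916249) - 175499*(-1/3678808) = -1059192/1916249 + 175499/3678808 = -3560264219885/7049512151192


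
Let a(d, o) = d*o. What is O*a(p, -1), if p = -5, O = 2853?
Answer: 14265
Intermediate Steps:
O*a(p, -1) = 2853*(-5*(-1)) = 2853*5 = 14265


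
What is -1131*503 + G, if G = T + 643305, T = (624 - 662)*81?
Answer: 71334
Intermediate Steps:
T = -3078 (T = -38*81 = -3078)
G = 640227 (G = -3078 + 643305 = 640227)
-1131*503 + G = -1131*503 + 640227 = -568893 + 640227 = 71334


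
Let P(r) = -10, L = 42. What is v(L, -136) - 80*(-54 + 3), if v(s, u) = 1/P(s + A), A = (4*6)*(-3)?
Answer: 40799/10 ≈ 4079.9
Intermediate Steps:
A = -72 (A = 24*(-3) = -72)
v(s, u) = -⅒ (v(s, u) = 1/(-10) = -⅒)
v(L, -136) - 80*(-54 + 3) = -⅒ - 80*(-54 + 3) = -⅒ - 80*(-51) = -⅒ - 1*(-4080) = -⅒ + 4080 = 40799/10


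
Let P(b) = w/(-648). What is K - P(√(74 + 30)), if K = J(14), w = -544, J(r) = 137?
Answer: 11029/81 ≈ 136.16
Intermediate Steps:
K = 137
P(b) = 68/81 (P(b) = -544/(-648) = -544*(-1/648) = 68/81)
K - P(√(74 + 30)) = 137 - 1*68/81 = 137 - 68/81 = 11029/81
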